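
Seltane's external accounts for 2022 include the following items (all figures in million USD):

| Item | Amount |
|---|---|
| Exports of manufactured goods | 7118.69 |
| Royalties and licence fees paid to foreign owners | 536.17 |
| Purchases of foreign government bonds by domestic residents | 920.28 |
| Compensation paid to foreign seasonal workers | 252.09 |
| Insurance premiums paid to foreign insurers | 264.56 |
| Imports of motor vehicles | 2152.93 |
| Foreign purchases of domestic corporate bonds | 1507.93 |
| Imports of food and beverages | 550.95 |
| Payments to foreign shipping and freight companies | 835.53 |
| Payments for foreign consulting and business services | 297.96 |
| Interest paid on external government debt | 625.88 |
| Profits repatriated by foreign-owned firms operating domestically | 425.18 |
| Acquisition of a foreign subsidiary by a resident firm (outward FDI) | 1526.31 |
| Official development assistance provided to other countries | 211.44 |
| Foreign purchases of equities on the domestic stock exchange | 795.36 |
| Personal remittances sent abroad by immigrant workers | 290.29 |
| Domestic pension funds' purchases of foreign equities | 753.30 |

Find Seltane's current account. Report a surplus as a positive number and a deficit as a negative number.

675.71

Goods: -550.95 + 7118.69 - 2152.93 = 4414.81
Services: -297.96 - 264.56 - 536.17 - 835.53 = -1934.22
Primary income: -252.09 - 425.18 - 625.88 = -1303.15
Secondary income: -211.44 - 290.29 = -501.73
Current account = 4414.81 + (-1934.22) + (-1303.15) + (-501.73) = 675.71
(Excluded from the current account — financial account: purchases of foreign government bonds by domestic residents 920.28, foreign purchases of domestic corporate bonds 1507.93, acquisition of a foreign subsidiary by a resident firm (outward FDI) 1526.31, foreign purchases of equities on the domestic stock exchange 795.36, domestic pension funds' purchases of foreign equities 753.30.)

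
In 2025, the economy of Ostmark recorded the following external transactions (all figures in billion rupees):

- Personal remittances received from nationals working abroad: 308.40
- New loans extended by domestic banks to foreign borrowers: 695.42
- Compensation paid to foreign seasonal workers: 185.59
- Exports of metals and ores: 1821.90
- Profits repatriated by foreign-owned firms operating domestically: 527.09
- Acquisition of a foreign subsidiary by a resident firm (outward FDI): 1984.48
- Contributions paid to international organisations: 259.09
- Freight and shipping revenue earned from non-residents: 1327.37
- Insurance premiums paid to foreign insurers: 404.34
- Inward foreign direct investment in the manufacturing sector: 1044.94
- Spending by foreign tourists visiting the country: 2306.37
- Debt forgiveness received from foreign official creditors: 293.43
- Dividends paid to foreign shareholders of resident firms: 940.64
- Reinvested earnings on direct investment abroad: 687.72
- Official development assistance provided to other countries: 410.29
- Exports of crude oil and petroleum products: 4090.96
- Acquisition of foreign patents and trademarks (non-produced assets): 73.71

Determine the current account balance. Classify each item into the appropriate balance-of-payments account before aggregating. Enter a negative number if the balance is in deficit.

7815.68

Goods: 4090.96 + 1821.90 = 5912.86
Services: -404.34 + 2306.37 + 1327.37 = 3229.40
Primary income: -527.09 - 940.64 - 185.59 + 687.72 = -965.60
Secondary income: 308.40 - 259.09 - 410.29 = -360.98
Current account = 5912.86 + 3229.40 + (-965.60) + (-360.98) = 7815.68
(Excluded from the current account — financial account: new loans extended by domestic banks to foreign borrowers 695.42, acquisition of a foreign subsidiary by a resident firm (outward FDI) 1984.48, inward foreign direct investment in the manufacturing sector 1044.94; capital account: debt forgiveness received from foreign official creditors 293.43, acquisition of foreign patents and trademarks (non-produced assets) 73.71.)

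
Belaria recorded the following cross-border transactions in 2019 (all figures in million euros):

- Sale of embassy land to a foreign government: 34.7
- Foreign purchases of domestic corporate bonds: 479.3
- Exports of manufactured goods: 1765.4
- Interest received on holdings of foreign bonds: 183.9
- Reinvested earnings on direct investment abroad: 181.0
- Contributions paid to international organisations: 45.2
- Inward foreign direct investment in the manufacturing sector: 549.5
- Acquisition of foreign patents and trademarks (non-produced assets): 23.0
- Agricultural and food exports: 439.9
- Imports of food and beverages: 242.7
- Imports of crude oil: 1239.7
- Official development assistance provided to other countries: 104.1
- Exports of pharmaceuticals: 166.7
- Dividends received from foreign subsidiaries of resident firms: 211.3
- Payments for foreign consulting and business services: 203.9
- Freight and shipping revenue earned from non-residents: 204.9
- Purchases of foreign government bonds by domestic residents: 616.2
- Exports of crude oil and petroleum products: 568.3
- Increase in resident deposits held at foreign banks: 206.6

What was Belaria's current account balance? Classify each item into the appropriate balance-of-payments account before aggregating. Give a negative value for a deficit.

1885.8

Goods: 439.9 + 1765.4 + 568.3 + 166.7 - 1239.7 - 242.7 = 1457.9
Services: -203.9 + 204.9 = 1.0
Primary income: 211.3 + 183.9 + 181.0 = 576.2
Secondary income: -45.2 - 104.1 = -149.3
Current account = 1457.9 + 1.0 + 576.2 + (-149.3) = 1885.8
(Excluded from the current account — capital account: sale of embassy land to a foreign government 34.7, acquisition of foreign patents and trademarks (non-produced assets) 23.0; financial account: foreign purchases of domestic corporate bonds 479.3, inward foreign direct investment in the manufacturing sector 549.5, purchases of foreign government bonds by domestic residents 616.2, increase in resident deposits held at foreign banks 206.6.)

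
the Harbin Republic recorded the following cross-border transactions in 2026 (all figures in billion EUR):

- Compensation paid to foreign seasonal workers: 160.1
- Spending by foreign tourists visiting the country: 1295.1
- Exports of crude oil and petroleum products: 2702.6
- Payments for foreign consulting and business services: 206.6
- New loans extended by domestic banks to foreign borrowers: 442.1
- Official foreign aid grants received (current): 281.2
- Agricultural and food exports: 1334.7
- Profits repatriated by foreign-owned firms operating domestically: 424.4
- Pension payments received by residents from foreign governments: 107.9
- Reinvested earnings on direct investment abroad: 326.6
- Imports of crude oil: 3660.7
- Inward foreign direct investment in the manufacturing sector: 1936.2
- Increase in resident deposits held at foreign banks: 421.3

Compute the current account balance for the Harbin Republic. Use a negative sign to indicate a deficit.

Goods: -3660.7 + 2702.6 + 1334.7 = 376.6
Services: 1295.1 - 206.6 = 1088.5
Primary income: -160.1 - 424.4 + 326.6 = -257.9
Secondary income: 107.9 + 281.2 = 389.1
Current account = 376.6 + 1088.5 + (-257.9) + 389.1 = 1596.3
(Excluded from the current account — financial account: new loans extended by domestic banks to foreign borrowers 442.1, inward foreign direct investment in the manufacturing sector 1936.2, increase in resident deposits held at foreign banks 421.3.)

1596.3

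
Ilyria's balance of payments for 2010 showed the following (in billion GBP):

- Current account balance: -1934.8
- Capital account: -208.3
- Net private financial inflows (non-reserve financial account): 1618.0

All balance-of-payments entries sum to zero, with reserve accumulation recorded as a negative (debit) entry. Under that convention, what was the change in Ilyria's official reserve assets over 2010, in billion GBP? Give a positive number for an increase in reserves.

-525.1

Official reserve transactions balance = -((-1934.8) + (-208.3) + 1618.0) = 525.1
An accumulation of reserves is recorded as a debit (negative entry), so the change in the stock of reserves is the negative of that balance.
Change in official reserves = -(525.1) = -525.1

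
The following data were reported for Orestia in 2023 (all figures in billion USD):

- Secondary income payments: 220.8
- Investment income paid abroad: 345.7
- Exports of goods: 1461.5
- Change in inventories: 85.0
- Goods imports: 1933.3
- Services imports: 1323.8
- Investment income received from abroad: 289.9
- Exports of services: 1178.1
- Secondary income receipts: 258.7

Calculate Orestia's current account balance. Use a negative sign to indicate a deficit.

Goods balance = 1461.5 - 1933.3 = -471.8
Services balance = 1178.1 - 1323.8 = -145.7
Trade balance (goods + services) = -471.8 + (-145.7) = -617.5
Net primary income = 289.9 - 345.7 = -55.8
Net secondary income = 258.7 - 220.8 = 37.9
Current account = -617.5 + (-55.8) + 37.9 = -635.4

-635.4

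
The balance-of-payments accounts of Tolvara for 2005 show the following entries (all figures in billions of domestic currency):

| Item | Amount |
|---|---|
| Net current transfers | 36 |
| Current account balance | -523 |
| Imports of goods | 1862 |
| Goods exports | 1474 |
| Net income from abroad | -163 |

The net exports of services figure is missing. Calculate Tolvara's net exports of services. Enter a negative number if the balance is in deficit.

-8

Current account = goods balance + services balance + net primary income + net secondary income
Sum of the known components = -515
Net exports of services = CA - (known components) = -523 - (-515) = -8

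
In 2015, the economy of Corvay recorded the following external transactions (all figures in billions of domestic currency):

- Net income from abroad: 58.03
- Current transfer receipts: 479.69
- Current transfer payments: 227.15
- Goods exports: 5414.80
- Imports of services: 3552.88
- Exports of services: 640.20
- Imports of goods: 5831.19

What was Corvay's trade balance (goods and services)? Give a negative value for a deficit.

-3329.07

Goods balance = 5414.80 - 5831.19 = -416.39
Services balance = 640.20 - 3552.88 = -2912.68
Trade balance (goods + services) = -416.39 + (-2912.68) = -3329.07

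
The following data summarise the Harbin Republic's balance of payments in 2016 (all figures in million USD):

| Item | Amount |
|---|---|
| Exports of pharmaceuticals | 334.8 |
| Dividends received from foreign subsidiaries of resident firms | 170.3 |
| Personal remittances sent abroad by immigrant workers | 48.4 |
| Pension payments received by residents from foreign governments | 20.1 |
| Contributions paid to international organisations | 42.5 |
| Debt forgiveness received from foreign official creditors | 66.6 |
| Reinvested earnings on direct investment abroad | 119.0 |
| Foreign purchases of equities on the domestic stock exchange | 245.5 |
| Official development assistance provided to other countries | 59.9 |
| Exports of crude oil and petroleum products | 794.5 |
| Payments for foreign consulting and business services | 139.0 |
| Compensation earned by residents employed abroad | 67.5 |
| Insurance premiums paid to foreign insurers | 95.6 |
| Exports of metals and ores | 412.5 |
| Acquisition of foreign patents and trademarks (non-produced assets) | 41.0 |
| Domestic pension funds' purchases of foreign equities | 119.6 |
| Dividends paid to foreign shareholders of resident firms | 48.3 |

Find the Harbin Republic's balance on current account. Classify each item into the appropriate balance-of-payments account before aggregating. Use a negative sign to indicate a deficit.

Goods: 412.5 + 334.8 + 794.5 = 1541.8
Services: -139.0 - 95.6 = -234.6
Primary income: 170.3 - 48.3 + 67.5 + 119.0 = 308.5
Secondary income: -48.4 - 42.5 + 20.1 - 59.9 = -130.7
Current account = 1541.8 + (-234.6) + 308.5 + (-130.7) = 1485.0
(Excluded from the current account — capital account: debt forgiveness received from foreign official creditors 66.6, acquisition of foreign patents and trademarks (non-produced assets) 41.0; financial account: foreign purchases of equities on the domestic stock exchange 245.5, domestic pension funds' purchases of foreign equities 119.6.)

1485.0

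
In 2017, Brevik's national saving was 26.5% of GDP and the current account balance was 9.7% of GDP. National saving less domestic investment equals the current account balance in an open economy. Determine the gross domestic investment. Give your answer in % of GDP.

16.8

S - I = CA (net lending to the rest of the world).
I = S - CA = 26.5 - 9.7 = 16.8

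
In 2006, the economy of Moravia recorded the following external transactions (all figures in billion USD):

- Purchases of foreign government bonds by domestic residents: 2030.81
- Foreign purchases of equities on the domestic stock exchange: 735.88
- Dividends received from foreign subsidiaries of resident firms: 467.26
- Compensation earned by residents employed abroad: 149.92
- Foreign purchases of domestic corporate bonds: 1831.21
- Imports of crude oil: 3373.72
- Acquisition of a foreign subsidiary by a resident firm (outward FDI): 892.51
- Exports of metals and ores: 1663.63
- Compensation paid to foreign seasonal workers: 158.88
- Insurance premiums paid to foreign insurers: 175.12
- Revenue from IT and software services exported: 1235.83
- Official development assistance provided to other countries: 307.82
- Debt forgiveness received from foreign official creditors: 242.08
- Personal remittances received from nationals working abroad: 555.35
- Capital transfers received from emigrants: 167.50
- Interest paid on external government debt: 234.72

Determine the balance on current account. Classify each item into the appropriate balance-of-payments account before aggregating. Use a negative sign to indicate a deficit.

Goods: 1663.63 - 3373.72 = -1710.09
Services: -175.12 + 1235.83 = 1060.71
Primary income: -234.72 + 149.92 - 158.88 + 467.26 = 223.58
Secondary income: -307.82 + 555.35 = 247.53
Current account = (-1710.09) + 1060.71 + 223.58 + 247.53 = -178.27
(Excluded from the current account — financial account: purchases of foreign government bonds by domestic residents 2030.81, foreign purchases of equities on the domestic stock exchange 735.88, foreign purchases of domestic corporate bonds 1831.21, acquisition of a foreign subsidiary by a resident firm (outward FDI) 892.51; capital account: debt forgiveness received from foreign official creditors 242.08, capital transfers received from emigrants 167.50.)

-178.27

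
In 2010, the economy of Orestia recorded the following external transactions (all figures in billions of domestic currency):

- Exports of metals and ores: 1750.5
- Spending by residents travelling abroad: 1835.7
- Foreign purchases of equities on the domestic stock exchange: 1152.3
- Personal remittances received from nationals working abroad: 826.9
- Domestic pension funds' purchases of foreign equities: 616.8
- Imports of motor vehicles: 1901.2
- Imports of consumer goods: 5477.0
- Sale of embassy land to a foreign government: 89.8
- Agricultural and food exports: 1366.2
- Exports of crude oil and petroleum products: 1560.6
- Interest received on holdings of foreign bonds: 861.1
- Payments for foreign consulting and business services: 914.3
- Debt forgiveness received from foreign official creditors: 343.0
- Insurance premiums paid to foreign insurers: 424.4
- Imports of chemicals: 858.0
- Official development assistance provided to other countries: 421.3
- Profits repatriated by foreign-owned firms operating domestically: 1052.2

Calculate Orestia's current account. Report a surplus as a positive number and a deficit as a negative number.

Goods: 1366.2 + 1560.6 - 1901.2 - 5477.0 + 1750.5 - 858.0 = -3558.9
Services: -1835.7 - 424.4 - 914.3 = -3174.4
Primary income: 861.1 - 1052.2 = -191.1
Secondary income: 826.9 - 421.3 = 405.6
Current account = (-3558.9) + (-3174.4) + (-191.1) + 405.6 = -6518.8
(Excluded from the current account — financial account: foreign purchases of equities on the domestic stock exchange 1152.3, domestic pension funds' purchases of foreign equities 616.8; capital account: sale of embassy land to a foreign government 89.8, debt forgiveness received from foreign official creditors 343.0.)

-6518.8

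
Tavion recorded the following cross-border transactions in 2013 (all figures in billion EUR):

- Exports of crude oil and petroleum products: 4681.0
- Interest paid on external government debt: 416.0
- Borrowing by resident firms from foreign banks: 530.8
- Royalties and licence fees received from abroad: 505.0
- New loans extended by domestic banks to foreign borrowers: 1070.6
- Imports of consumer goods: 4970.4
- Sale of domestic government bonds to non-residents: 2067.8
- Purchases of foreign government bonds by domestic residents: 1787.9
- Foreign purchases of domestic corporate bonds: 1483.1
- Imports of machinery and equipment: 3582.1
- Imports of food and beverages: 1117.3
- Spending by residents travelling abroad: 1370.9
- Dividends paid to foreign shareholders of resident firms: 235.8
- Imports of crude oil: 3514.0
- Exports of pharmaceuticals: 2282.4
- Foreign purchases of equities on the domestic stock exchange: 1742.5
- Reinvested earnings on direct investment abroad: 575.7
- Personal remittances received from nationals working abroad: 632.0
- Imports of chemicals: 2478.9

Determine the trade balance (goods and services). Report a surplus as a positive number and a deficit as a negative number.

Goods: -1117.3 - 3514.0 + 4681.0 + 2282.4 - 3582.1 - 2478.9 - 4970.4 = -8699.3
Services: 505.0 - 1370.9 = -865.9
Trade balance = -8699.3 + (-865.9) = -9565.2
(Excluded from the trade balance — primary income: interest paid on external government debt 416.0, dividends paid to foreign shareholders of resident firms 235.8, reinvested earnings on direct investment abroad 575.7; financial account: borrowing by resident firms from foreign banks 530.8, new loans extended by domestic banks to foreign borrowers 1070.6, sale of domestic government bonds to non-residents 2067.8, purchases of foreign government bonds by domestic residents 1787.9, foreign purchases of domestic corporate bonds 1483.1, foreign purchases of equities on the domestic stock exchange 1742.5; secondary income: personal remittances received from nationals working abroad 632.0.)

-9565.2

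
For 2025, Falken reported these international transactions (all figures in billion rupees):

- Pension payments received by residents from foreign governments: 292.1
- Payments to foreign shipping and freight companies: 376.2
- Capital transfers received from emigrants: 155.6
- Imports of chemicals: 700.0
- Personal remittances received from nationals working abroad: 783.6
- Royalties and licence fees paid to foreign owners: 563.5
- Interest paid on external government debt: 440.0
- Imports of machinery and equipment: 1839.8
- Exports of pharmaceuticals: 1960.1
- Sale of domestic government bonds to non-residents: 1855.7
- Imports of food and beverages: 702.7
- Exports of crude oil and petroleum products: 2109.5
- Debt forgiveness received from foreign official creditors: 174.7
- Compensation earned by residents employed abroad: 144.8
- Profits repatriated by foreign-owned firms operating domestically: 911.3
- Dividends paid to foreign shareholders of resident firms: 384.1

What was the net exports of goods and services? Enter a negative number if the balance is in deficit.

-112.6

Goods: -700.0 + 2109.5 - 702.7 + 1960.1 - 1839.8 = 827.1
Services: -376.2 - 563.5 = -939.7
Trade balance = 827.1 + (-939.7) = -112.6
(Excluded from the trade balance — secondary income: pension payments received by residents from foreign governments 292.1, personal remittances received from nationals working abroad 783.6; capital account: capital transfers received from emigrants 155.6, debt forgiveness received from foreign official creditors 174.7; primary income: interest paid on external government debt 440.0, compensation earned by residents employed abroad 144.8, profits repatriated by foreign-owned firms operating domestically 911.3, dividends paid to foreign shareholders of resident firms 384.1; financial account: sale of domestic government bonds to non-residents 1855.7.)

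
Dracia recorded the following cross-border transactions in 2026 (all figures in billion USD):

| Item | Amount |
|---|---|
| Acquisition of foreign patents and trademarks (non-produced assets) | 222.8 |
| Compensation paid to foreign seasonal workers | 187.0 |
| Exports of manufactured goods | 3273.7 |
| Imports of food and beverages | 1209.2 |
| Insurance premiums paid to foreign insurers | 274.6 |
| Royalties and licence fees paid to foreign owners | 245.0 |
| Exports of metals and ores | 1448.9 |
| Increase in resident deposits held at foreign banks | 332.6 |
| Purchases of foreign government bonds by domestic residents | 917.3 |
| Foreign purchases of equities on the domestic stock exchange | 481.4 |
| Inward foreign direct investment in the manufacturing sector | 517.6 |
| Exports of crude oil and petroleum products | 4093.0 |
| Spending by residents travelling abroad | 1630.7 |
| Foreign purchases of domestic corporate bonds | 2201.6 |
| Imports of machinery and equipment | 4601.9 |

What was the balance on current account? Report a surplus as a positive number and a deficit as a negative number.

Goods: 4093.0 + 1448.9 - 1209.2 + 3273.7 - 4601.9 = 3004.5
Services: -1630.7 - 245.0 - 274.6 = -2150.3
Primary income: -187.0
Current account = 3004.5 + (-2150.3) + (-187.0) = 667.2
(Excluded from the current account — capital account: acquisition of foreign patents and trademarks (non-produced assets) 222.8; financial account: increase in resident deposits held at foreign banks 332.6, purchases of foreign government bonds by domestic residents 917.3, foreign purchases of equities on the domestic stock exchange 481.4, inward foreign direct investment in the manufacturing sector 517.6, foreign purchases of domestic corporate bonds 2201.6.)

667.2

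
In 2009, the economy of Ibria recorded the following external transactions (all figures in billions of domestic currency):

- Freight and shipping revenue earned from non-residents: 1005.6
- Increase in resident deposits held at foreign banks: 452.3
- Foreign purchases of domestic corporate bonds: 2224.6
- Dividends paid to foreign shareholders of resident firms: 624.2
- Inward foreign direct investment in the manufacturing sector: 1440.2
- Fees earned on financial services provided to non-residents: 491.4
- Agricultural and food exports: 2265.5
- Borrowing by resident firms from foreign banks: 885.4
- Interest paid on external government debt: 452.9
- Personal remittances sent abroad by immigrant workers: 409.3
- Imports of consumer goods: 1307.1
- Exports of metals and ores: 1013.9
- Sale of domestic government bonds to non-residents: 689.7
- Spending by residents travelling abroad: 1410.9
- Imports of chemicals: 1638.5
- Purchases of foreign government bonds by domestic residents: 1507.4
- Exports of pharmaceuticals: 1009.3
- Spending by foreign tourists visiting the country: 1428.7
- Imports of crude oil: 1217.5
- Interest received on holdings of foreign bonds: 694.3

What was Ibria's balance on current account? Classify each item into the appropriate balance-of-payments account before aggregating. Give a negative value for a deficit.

848.3

Goods: 1009.3 - 1217.5 + 1013.9 - 1638.5 - 1307.1 + 2265.5 = 125.6
Services: -1410.9 + 491.4 + 1428.7 + 1005.6 = 1514.8
Primary income: -624.2 - 452.9 + 694.3 = -382.8
Secondary income: -409.3
Current account = 125.6 + 1514.8 + (-382.8) + (-409.3) = 848.3
(Excluded from the current account — financial account: increase in resident deposits held at foreign banks 452.3, foreign purchases of domestic corporate bonds 2224.6, inward foreign direct investment in the manufacturing sector 1440.2, borrowing by resident firms from foreign banks 885.4, sale of domestic government bonds to non-residents 689.7, purchases of foreign government bonds by domestic residents 1507.4.)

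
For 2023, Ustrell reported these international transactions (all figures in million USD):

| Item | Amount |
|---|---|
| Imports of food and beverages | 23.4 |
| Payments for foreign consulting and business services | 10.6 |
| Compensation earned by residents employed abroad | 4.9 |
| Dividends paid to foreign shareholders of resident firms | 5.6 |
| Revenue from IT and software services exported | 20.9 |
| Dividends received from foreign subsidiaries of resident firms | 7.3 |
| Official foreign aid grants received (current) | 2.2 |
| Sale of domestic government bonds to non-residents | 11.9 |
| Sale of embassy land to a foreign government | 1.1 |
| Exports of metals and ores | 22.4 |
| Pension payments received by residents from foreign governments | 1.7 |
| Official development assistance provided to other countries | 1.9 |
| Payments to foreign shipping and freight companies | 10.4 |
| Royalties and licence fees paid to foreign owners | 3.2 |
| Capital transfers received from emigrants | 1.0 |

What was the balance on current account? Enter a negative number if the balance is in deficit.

4.3

Goods: -23.4 + 22.4 = -1.0
Services: -10.4 + 20.9 - 3.2 - 10.6 = -3.3
Primary income: -5.6 + 7.3 + 4.9 = 6.6
Secondary income: 2.2 - 1.9 + 1.7 = 2.0
Current account = (-1.0) + (-3.3) + 6.6 + 2.0 = 4.3
(Excluded from the current account — financial account: sale of domestic government bonds to non-residents 11.9; capital account: sale of embassy land to a foreign government 1.1, capital transfers received from emigrants 1.0.)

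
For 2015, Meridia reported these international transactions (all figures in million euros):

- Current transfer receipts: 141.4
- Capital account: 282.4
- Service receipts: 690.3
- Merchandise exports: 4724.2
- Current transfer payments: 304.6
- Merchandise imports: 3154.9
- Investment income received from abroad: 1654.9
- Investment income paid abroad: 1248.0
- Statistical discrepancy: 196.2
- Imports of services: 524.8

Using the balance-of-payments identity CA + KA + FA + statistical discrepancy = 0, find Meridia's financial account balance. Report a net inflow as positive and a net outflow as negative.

-2457.1

Goods balance = 4724.2 - 3154.9 = 1569.3
Services balance = 690.3 - 524.8 = 165.5
Trade balance (goods + services) = 1569.3 + 165.5 = 1734.8
Net primary income = 1654.9 - 1248.0 = 406.9
Net secondary income = 141.4 - 304.6 = -163.2
Current account = 1734.8 + 406.9 + (-163.2) = 1978.5
Financial account = -(1978.5 + 282.4 + 196.2) = -2457.1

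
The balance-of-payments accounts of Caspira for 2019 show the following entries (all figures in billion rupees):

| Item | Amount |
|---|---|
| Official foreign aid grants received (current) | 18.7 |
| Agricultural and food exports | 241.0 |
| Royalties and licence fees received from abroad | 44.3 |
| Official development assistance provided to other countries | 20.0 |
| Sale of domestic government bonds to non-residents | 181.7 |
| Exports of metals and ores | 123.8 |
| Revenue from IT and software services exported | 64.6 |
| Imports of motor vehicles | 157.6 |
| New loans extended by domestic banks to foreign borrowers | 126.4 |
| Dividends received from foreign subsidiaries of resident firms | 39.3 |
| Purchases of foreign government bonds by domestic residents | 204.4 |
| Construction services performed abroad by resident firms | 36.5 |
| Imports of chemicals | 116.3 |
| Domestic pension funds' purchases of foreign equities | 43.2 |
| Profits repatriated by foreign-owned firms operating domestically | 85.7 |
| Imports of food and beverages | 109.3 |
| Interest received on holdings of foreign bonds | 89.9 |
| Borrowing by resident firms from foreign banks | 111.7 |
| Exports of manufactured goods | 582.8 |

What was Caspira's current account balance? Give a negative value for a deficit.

Goods: 123.8 - 157.6 + 241.0 + 582.8 - 116.3 - 109.3 = 564.4
Services: 36.5 + 44.3 + 64.6 = 145.4
Primary income: 39.3 - 85.7 + 89.9 = 43.5
Secondary income: -20.0 + 18.7 = -1.3
Current account = 564.4 + 145.4 + 43.5 + (-1.3) = 752.0
(Excluded from the current account — financial account: sale of domestic government bonds to non-residents 181.7, new loans extended by domestic banks to foreign borrowers 126.4, purchases of foreign government bonds by domestic residents 204.4, domestic pension funds' purchases of foreign equities 43.2, borrowing by resident firms from foreign banks 111.7.)

752.0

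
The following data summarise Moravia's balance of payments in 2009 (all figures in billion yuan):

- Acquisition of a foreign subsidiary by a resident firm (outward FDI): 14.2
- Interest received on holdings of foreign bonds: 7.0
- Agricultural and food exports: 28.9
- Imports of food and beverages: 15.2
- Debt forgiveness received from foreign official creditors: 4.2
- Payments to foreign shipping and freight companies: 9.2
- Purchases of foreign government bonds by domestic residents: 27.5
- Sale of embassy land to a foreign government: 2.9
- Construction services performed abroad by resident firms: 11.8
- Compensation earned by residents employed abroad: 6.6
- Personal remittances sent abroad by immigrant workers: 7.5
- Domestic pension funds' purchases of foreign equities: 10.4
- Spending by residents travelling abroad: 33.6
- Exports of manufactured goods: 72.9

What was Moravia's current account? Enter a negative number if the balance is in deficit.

61.7

Goods: 28.9 + 72.9 - 15.2 = 86.6
Services: 11.8 - 33.6 - 9.2 = -31.0
Primary income: 6.6 + 7.0 = 13.6
Secondary income: -7.5
Current account = 86.6 + (-31.0) + 13.6 + (-7.5) = 61.7
(Excluded from the current account — financial account: acquisition of a foreign subsidiary by a resident firm (outward FDI) 14.2, purchases of foreign government bonds by domestic residents 27.5, domestic pension funds' purchases of foreign equities 10.4; capital account: debt forgiveness received from foreign official creditors 4.2, sale of embassy land to a foreign government 2.9.)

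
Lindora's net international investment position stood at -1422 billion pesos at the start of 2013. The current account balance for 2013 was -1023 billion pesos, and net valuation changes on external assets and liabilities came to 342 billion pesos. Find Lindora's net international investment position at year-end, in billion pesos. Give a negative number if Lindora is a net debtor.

-2103

Change in NIIP = current account + net valuation change = -1023 + 342 = -681
End-of-year NIIP = -1422 + (-681) = -2103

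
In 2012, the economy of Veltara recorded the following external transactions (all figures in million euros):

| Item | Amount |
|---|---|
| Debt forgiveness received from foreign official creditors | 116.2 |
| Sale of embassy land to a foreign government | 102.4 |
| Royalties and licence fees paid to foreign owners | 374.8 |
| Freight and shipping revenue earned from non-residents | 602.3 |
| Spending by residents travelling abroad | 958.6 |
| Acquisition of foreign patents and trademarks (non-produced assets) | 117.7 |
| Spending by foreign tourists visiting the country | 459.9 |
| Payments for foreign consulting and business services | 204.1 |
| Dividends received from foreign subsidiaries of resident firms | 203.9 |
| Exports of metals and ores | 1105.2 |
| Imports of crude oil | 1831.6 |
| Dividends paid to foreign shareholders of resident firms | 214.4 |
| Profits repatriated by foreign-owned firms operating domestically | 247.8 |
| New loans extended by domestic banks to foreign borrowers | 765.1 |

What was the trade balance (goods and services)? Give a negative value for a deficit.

Goods: 1105.2 - 1831.6 = -726.4
Services: -374.8 + 459.9 - 958.6 - 204.1 + 602.3 = -475.3
Trade balance = -726.4 + (-475.3) = -1201.7
(Excluded from the trade balance — capital account: debt forgiveness received from foreign official creditors 116.2, sale of embassy land to a foreign government 102.4, acquisition of foreign patents and trademarks (non-produced assets) 117.7; primary income: dividends received from foreign subsidiaries of resident firms 203.9, dividends paid to foreign shareholders of resident firms 214.4, profits repatriated by foreign-owned firms operating domestically 247.8; financial account: new loans extended by domestic banks to foreign borrowers 765.1.)

-1201.7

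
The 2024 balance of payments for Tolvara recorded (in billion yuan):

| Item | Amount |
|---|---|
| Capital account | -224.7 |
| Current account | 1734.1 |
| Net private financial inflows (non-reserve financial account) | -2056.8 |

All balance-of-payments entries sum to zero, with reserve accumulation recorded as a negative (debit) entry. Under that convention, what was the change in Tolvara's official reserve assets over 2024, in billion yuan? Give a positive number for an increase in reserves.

Official reserve transactions balance = -(1734.1 + (-224.7) + (-2056.8)) = 547.4
An accumulation of reserves is recorded as a debit (negative entry), so the change in the stock of reserves is the negative of that balance.
Change in official reserves = -(547.4) = -547.4

-547.4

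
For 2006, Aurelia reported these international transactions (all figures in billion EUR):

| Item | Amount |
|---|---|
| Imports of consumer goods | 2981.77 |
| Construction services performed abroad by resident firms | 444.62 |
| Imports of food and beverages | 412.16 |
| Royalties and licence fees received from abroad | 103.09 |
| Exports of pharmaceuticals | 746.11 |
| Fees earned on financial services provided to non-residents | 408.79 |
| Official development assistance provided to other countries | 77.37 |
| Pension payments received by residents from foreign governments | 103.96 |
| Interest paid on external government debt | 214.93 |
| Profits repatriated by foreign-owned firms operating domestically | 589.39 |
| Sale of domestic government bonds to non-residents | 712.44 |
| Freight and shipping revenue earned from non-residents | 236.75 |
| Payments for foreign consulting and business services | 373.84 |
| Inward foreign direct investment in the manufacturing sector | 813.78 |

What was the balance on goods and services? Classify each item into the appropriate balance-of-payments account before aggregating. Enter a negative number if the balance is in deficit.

-1828.41

Goods: 746.11 - 2981.77 - 412.16 = -2647.82
Services: 444.62 + 236.75 + 408.79 - 373.84 + 103.09 = 819.41
Trade balance = -2647.82 + 819.41 = -1828.41
(Excluded from the trade balance — secondary income: official development assistance provided to other countries 77.37, pension payments received by residents from foreign governments 103.96; primary income: interest paid on external government debt 214.93, profits repatriated by foreign-owned firms operating domestically 589.39; financial account: sale of domestic government bonds to non-residents 712.44, inward foreign direct investment in the manufacturing sector 813.78.)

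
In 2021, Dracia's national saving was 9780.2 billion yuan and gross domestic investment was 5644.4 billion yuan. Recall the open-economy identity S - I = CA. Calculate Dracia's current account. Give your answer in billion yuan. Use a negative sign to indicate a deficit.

CA = S - I = 9780.2 - 5644.4 = 4135.8

4135.8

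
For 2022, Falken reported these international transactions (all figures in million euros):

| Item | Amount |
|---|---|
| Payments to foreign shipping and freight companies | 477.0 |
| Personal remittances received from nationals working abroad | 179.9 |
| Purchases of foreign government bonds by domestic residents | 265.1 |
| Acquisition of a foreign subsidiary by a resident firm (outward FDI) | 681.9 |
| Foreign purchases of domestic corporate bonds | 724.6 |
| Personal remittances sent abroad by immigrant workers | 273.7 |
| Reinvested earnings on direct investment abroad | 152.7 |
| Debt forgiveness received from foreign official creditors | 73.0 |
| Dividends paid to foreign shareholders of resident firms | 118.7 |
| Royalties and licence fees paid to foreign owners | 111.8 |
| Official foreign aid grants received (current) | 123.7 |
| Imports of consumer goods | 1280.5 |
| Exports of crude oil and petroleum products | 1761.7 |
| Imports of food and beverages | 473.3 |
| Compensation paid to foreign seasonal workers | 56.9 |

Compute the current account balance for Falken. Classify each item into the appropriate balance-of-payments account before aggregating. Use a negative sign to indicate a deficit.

Goods: -1280.5 - 473.3 + 1761.7 = 7.9
Services: -111.8 - 477.0 = -588.8
Primary income: -56.9 + 152.7 - 118.7 = -22.9
Secondary income: 123.7 - 273.7 + 179.9 = 29.9
Current account = 7.9 + (-588.8) + (-22.9) + 29.9 = -573.9
(Excluded from the current account — financial account: purchases of foreign government bonds by domestic residents 265.1, acquisition of a foreign subsidiary by a resident firm (outward FDI) 681.9, foreign purchases of domestic corporate bonds 724.6; capital account: debt forgiveness received from foreign official creditors 73.0.)

-573.9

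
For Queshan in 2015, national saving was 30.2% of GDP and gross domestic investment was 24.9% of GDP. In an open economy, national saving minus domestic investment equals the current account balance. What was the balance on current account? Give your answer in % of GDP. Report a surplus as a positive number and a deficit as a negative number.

CA = S - I = 30.2 - 24.9 = 5.3

5.3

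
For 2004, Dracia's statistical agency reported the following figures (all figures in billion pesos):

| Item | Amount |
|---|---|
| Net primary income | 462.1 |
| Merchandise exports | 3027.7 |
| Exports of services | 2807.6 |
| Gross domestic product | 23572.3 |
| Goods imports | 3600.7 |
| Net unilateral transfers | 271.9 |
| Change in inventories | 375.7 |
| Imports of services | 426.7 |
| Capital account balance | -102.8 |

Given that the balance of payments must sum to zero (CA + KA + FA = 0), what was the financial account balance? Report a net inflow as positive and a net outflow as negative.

-2439.1

Goods balance = 3027.7 - 3600.7 = -573.0
Services balance = 2807.6 - 426.7 = 2380.9
Trade balance (goods + services) = -573.0 + 2380.9 = 1807.9
Net primary income = 462.1
Net secondary income = 271.9
Current account = 1807.9 + 462.1 + 271.9 = 2541.9
Financial account = -(2541.9 + (-102.8)) = -2439.1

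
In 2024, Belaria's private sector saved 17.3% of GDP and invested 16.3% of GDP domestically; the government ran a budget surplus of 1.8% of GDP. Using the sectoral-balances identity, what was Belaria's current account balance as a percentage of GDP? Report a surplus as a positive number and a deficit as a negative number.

2.8

By the sectoral-balances identity, CA = (S_private - I) + (T - G).
Private balance = 17.3 - 16.3 = 1.0
Government balance (T - G) = 1.8
CA = 1.0 + 1.8 = 2.8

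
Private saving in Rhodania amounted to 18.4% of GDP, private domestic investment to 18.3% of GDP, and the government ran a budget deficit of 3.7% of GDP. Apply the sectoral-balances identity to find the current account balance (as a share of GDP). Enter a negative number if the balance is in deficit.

-3.6

By the sectoral-balances identity, CA = (S_private - I) + (T - G).
Private balance = 18.4 - 18.3 = 0.1
Government balance (T - G) = -3.7
CA = 0.1 + (-3.7) = -3.6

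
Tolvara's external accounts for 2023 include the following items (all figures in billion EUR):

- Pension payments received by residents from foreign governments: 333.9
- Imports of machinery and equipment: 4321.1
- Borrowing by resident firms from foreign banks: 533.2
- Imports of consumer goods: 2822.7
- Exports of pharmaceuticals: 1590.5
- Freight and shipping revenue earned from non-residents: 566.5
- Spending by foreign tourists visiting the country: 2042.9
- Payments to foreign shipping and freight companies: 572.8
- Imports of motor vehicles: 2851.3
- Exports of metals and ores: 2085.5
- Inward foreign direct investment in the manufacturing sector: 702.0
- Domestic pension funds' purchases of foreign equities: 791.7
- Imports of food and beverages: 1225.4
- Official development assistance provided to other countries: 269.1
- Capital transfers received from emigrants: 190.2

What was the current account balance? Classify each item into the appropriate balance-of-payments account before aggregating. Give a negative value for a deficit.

Goods: 1590.5 - 2851.3 - 4321.1 - 2822.7 - 1225.4 + 2085.5 = -7544.5
Services: -572.8 + 566.5 + 2042.9 = 2036.6
Secondary income: -269.1 + 333.9 = 64.8
Current account = (-7544.5) + 2036.6 + 64.8 = -5443.1
(Excluded from the current account — financial account: borrowing by resident firms from foreign banks 533.2, inward foreign direct investment in the manufacturing sector 702.0, domestic pension funds' purchases of foreign equities 791.7; capital account: capital transfers received from emigrants 190.2.)

-5443.1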